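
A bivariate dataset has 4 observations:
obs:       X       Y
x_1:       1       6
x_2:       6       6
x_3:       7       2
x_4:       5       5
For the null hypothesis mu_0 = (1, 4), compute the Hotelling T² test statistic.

Step 1 — sample mean vector:
  mean(X) = (1 + 6 + 7 + 5) / 4 = 19/4 = 4.75
  mean(Y) = (6 + 6 + 2 + 5) / 4 = 19/4 = 4.75
  x̄ = (4.75, 4.75),  deviation x̄ - mu_0 = (4.75, 4.75) - (1, 4) = (3.75, 0.75).

Step 2 — sample covariance matrix, S[i,j] = (1/(n-1)) · Σ_k (x_{k,i} - mean_i) · (x_{k,j} - mean_j), divisor n-1 = 3:
  S[X,X] = ((-3.75)·(-3.75) + (1.25)·(1.25) + (2.25)·(2.25) + (0.25)·(0.25)) / 3 = 20.75/3 = 6.9167
  S[X,Y] = ((-3.75)·(1.25) + (1.25)·(1.25) + (2.25)·(-2.75) + (0.25)·(0.25)) / 3 = -9.25/3 = -3.0833
  S[Y,Y] = ((1.25)·(1.25) + (1.25)·(1.25) + (-2.75)·(-2.75) + (0.25)·(0.25)) / 3 = 10.75/3 = 3.5833
  S = [[6.9167, -3.0833],
 [-3.0833, 3.5833]].

Step 3 — invert S. det(S) = 6.9167·3.5833 - (-3.0833)² = 15.2778.
  S^{-1} = (1/det) · [[d, -b], [-b, a]] = [[0.2345, 0.2018],
 [0.2018, 0.4527]].

Step 4 — quadratic form (x̄ - mu_0)^T · S^{-1} · (x̄ - mu_0):
  S^{-1} · (x̄ - mu_0) = (1.0309, 1.0964),
  (x̄ - mu_0)^T · [...] = (3.75)·(1.0309) + (0.75)·(1.0964) = 4.6882.

Step 5 — scale by n: T² = 4 · 4.6882 = 18.7527.

T² ≈ 18.7527


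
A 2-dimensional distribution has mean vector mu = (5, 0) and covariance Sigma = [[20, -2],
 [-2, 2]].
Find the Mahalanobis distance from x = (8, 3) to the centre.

Step 1 — centre the observation: (x - mu) = (3, 3).

Step 2 — invert Sigma. det(Sigma) = 20·2 - (-2)² = 36.
  Sigma^{-1} = (1/det) · [[d, -b], [-b, a]] = [[0.0556, 0.0556],
 [0.0556, 0.5556]].

Step 3 — form the quadratic (x - mu)^T · Sigma^{-1} · (x - mu):
  Sigma^{-1} · (x - mu) = (0.3333, 1.8333).
  (x - mu)^T · [Sigma^{-1} · (x - mu)] = (3)·(0.3333) + (3)·(1.8333) = 6.5.

Step 4 — take square root: d = √(6.5) ≈ 2.5495.

d(x, mu) = √(6.5) ≈ 2.5495


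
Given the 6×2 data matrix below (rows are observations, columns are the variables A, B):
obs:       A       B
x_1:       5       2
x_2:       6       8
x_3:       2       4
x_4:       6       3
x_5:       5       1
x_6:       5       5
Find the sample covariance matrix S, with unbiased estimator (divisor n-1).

Step 1 — column means:
  mean(A) = (5 + 6 + 2 + 6 + 5 + 5) / 6 = 29/6 = 4.8333
  mean(B) = (2 + 8 + 4 + 3 + 1 + 5) / 6 = 23/6 = 3.8333

Step 2 — sample covariance S[i,j] = (1/(n-1)) · Σ_k (x_{k,i} - mean_i) · (x_{k,j} - mean_j), with n-1 = 5.
  S[A,A] = ((0.1667)·(0.1667) + (1.1667)·(1.1667) + (-2.8333)·(-2.8333) + (1.1667)·(1.1667) + (0.1667)·(0.1667) + (0.1667)·(0.1667)) / 5 = 10.8333/5 = 2.1667
  S[A,B] = ((0.1667)·(-1.8333) + (1.1667)·(4.1667) + (-2.8333)·(0.1667) + (1.1667)·(-0.8333) + (0.1667)·(-2.8333) + (0.1667)·(1.1667)) / 5 = 2.8333/5 = 0.5667
  S[B,B] = ((-1.8333)·(-1.8333) + (4.1667)·(4.1667) + (0.1667)·(0.1667) + (-0.8333)·(-0.8333) + (-2.8333)·(-2.8333) + (1.1667)·(1.1667)) / 5 = 30.8333/5 = 6.1667

S is symmetric (S[j,i] = S[i,j]). Assembling:

S = [[2.1667, 0.5667],
 [0.5667, 6.1667]]


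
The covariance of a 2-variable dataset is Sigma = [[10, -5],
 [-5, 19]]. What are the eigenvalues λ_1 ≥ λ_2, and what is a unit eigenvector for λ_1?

Step 1 — characteristic polynomial of 2×2 Sigma:
  det(Sigma - λI) = λ² - trace · λ + det = 0.
  trace = 10 + 19 = 29, det = 10·19 - (-5)² = 165.
Step 2 — discriminant:
  Δ = trace² - 4·det = 841 - 660 = 181.
Step 3 — eigenvalues:
  λ = (trace ± √Δ)/2 = (29 ± 13.4536)/2,
  λ_1 = 21.2268,  λ_2 = 7.7732.

Step 4 — unit eigenvector for λ_1: solve (Sigma - λ_1 I)v = 0. First row:
  (10 - 21.2268)·v_x + (-5)·v_y = 0, i.e. (-11.2268)·v_x + (-5)·v_y = 0,
  so v ∝ (b, λ_1 - a) = (-5, 11.2268); multiply by -1 so the first entry is positive: u = (5, -11.2268).
  ||u|| = √((5)² + (-11.2268)²) = √(151.0413) ≈ 12.2899,
  v_1 = u/||u|| ≈ (0.4068, -0.9135) (||v_1|| = 1).

λ_1 = 21.2268,  λ_2 = 7.7732;  v_1 ≈ (0.4068, -0.9135)


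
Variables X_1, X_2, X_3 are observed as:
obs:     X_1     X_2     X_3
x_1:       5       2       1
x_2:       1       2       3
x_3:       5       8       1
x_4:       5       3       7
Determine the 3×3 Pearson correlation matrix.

Step 1 — column means:
  mean(X_1) = (5 + 1 + 5 + 5) / 4 = 16/4 = 4
  mean(X_2) = (2 + 2 + 8 + 3) / 4 = 15/4 = 3.75
  mean(X_3) = (1 + 3 + 1 + 7) / 4 = 12/4 = 3

Step 2 — sample variances and covariances s[i,j] = (1/(n-1)) · Σ_k (x_{k,i} - mean_i) · (x_{k,j} - mean_j), with n-1 = 3:
  s[X_1,X_1] = ((1)·(1) + (-3)·(-3) + (1)·(1) + (1)·(1)) / 3 = 12/3 = 4
  s[X_1,X_2] = ((1)·(-1.75) + (-3)·(-1.75) + (1)·(4.25) + (1)·(-0.75)) / 3 = 7/3 = 2.3333
  s[X_1,X_3] = ((1)·(-2) + (-3)·(0) + (1)·(-2) + (1)·(4)) / 3 = 0/3 = 0
  s[X_2,X_2] = ((-1.75)·(-1.75) + (-1.75)·(-1.75) + (4.25)·(4.25) + (-0.75)·(-0.75)) / 3 = 24.75/3 = 8.25
  s[X_2,X_3] = ((-1.75)·(-2) + (-1.75)·(0) + (4.25)·(-2) + (-0.75)·(4)) / 3 = -8/3 = -2.6667
  s[X_3,X_3] = ((-2)·(-2) + (0)·(0) + (-2)·(-2) + (4)·(4)) / 3 = 24/3 = 8
  Sample standard deviations s_i = √(s[i,i]):
  s(X_1) = √(4) = 2
  s(X_2) = √(8.25) = 2.8723
  s(X_3) = √(8) = 2.8284

Step 3 — r_{ij} = s_{ij} / (s_i · s_j):
  r[X_1,X_1] = 1 (diagonal).
  r[X_1,X_2] = 2.3333 / (2 · 2.8723) = 2.3333 / 5.7446 = 0.4062
  r[X_1,X_3] = 0 / (2 · 2.8284) = 0 / 5.6569 = 0
  r[X_2,X_2] = 1 (diagonal).
  r[X_2,X_3] = -2.6667 / (2.8723 · 2.8284) = -2.6667 / 8.124 = -0.3282
  r[X_3,X_3] = 1 (diagonal).

R is symmetric with unit diagonal. Assembling:

R = [[1, 0.4062, 0],
 [0.4062, 1, -0.3282],
 [0, -0.3282, 1]]


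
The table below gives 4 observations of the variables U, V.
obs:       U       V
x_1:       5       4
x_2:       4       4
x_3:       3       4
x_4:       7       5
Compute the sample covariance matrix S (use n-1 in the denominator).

Step 1 — column means:
  mean(U) = (5 + 4 + 3 + 7) / 4 = 19/4 = 4.75
  mean(V) = (4 + 4 + 4 + 5) / 4 = 17/4 = 4.25

Step 2 — sample covariance S[i,j] = (1/(n-1)) · Σ_k (x_{k,i} - mean_i) · (x_{k,j} - mean_j), with n-1 = 3.
  S[U,U] = ((0.25)·(0.25) + (-0.75)·(-0.75) + (-1.75)·(-1.75) + (2.25)·(2.25)) / 3 = 8.75/3 = 2.9167
  S[U,V] = ((0.25)·(-0.25) + (-0.75)·(-0.25) + (-1.75)·(-0.25) + (2.25)·(0.75)) / 3 = 2.25/3 = 0.75
  S[V,V] = ((-0.25)·(-0.25) + (-0.25)·(-0.25) + (-0.25)·(-0.25) + (0.75)·(0.75)) / 3 = 0.75/3 = 0.25

S is symmetric (S[j,i] = S[i,j]). Assembling:

S = [[2.9167, 0.75],
 [0.75, 0.25]]


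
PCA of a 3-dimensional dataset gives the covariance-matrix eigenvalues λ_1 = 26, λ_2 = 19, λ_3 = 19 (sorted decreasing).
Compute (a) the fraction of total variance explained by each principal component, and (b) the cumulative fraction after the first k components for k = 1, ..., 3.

Step 1 — total variance = trace(Sigma) = Σ λ_i = 26 + 19 + 19 = 64.

Step 2 — fraction explained by component i = λ_i / Σ λ:
  PC1: 26/64 = 0.4062
  PC2: 19/64 = 0.2969
  PC3: 19/64 = 0.2969

Step 3 — cumulative fraction after k components = (λ_1 + ... + λ_k) / Σ λ:
  k = 1: 26/64 = 0.4062
  k = 2: (26 + 19)/64 = 45/64 = 0.7031
  k = 3: (26 + 19 + 19)/64 = 64/64 = 1

Summary (fraction, with percent):

explained: PC1 0.4062 (40.62%), PC2 0.2969 (29.69%), PC3 0.2969 (29.69%);  cumulative: 0.4062, 0.7031, 1


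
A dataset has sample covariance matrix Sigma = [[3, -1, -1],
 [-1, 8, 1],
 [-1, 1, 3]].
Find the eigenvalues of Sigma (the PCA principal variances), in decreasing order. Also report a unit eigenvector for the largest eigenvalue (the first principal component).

Step 1 — characteristic polynomial p(λ) = det(λI - Sigma) = λ³ - tr·λ² + c_1·λ - det, where tr = trace, c_1 = sum of the principal 2×2 minors, det = det(Sigma):
  tr = 3 + 8 + 3 = 14,
  c_1 = (3·8 - (-1)²) + (3·3 - (-1)²) + (8·3 - (1)²) = 23 + 8 + 23 = 54,
  det = 3·(8·3 - (1)²) - (-1)·((-1)·3 - (1)·(-1)) + (-1)·((-1)·(1) - 8·(-1)) = 3·(23) - (-1)·(-2) + (-1)·(7) = 60.
  So p(λ) = λ³ - 14λ² + 54λ - 60.
Step 2 — look for an integer root (rational root theorem: any rational root is an integer divisor of 60). Testing λ = 2:
  p(2) = 8 - 56 + 108 - 60 = 0  ✓
  Dividing out (λ - 2): p(λ) = (λ - 2)(λ² - 12λ + 30).
Step 3 — remaining eigenvalues from the quadratic λ² - 12λ + 30 = 0:
  Δ = 12² - 4·30 = 144 - 120 = 24,  λ = (12 ± √24)/2 = (12 ± 4.899)/2 ≈ 8.4495 or 3.5505.
  Sorted: λ_1 = 8.4495,  λ_2 = 3.5505,  λ_3 = 2  (check: sum = 14 = tr ✓).

Step 4 — unit eigenvector for λ_1 ≈ 8.4495: v spans the null space of (Sigma - λ_1 I), whose rows are
  r_1 = (-5.4495, -1, -1),  r_2 = (-1, -0.4495, 1),  r_3 = (-1, 1, -5.4495).
  v is orthogonal to every row, so take v ∝ r_1 × r_2 = ((-1)·(1) - (-1)·(-0.4495), (-1)·(-1) - (-5.4495)·(1), (-5.4495)·(-0.4495) - (-1)·(-1)) ≈ (-1.4495, 6.4495, 1.4495).
  Rescale (multiply by -1 so the first nonzero entry is positive): u = (1.4495, -6.4495, -1.4495).
  ||u|| = √((1.4495)² + (-6.4495)² + (-1.4495)²) = √(45.798) ≈ 6.7674,  v_1 = u/||u|| ≈ (0.2142, -0.953, -0.2142) (||v_1|| = 1).

λ_1 = 8.4495,  λ_2 = 3.5505,  λ_3 = 2;  v_1 ≈ (0.2142, -0.953, -0.2142)


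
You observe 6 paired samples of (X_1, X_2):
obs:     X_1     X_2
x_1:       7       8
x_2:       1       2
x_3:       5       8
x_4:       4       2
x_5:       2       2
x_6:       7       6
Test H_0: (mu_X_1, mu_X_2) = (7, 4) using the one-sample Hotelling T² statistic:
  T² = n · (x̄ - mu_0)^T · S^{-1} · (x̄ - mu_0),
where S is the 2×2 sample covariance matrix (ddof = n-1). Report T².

Step 1 — sample mean vector:
  mean(X_1) = (7 + 1 + 5 + 4 + 2 + 7) / 6 = 26/6 = 4.3333
  mean(X_2) = (8 + 2 + 8 + 2 + 2 + 6) / 6 = 28/6 = 4.6667
  x̄ = (4.3333, 4.6667),  deviation x̄ - mu_0 = (4.3333, 4.6667) - (7, 4) = (-2.6667, 0.6667).

Step 2 — sample covariance matrix, S[i,j] = (1/(n-1)) · Σ_k (x_{k,i} - mean_i) · (x_{k,j} - mean_j), divisor n-1 = 5:
  S[X_1,X_1] = ((2.6667)·(2.6667) + (-3.3333)·(-3.3333) + (0.6667)·(0.6667) + (-0.3333)·(-0.3333) + (-2.3333)·(-2.3333) + (2.6667)·(2.6667)) / 5 = 31.3333/5 = 6.2667
  S[X_1,X_2] = ((2.6667)·(3.3333) + (-3.3333)·(-2.6667) + (0.6667)·(3.3333) + (-0.3333)·(-2.6667) + (-2.3333)·(-2.6667) + (2.6667)·(1.3333)) / 5 = 30.6667/5 = 6.1333
  S[X_2,X_2] = ((3.3333)·(3.3333) + (-2.6667)·(-2.6667) + (3.3333)·(3.3333) + (-2.6667)·(-2.6667) + (-2.6667)·(-2.6667) + (1.3333)·(1.3333)) / 5 = 45.3333/5 = 9.0667
  S = [[6.2667, 6.1333],
 [6.1333, 9.0667]].

Step 3 — invert S. det(S) = 6.2667·9.0667 - (6.1333)² = 19.2.
  S^{-1} = (1/det) · [[d, -b], [-b, a]] = [[0.4722, -0.3194],
 [-0.3194, 0.3264]].

Step 4 — quadratic form (x̄ - mu_0)^T · S^{-1} · (x̄ - mu_0):
  S^{-1} · (x̄ - mu_0) = (-1.4722, 1.0694),
  (x̄ - mu_0)^T · [...] = (-2.6667)·(-1.4722) + (0.6667)·(1.0694) = 4.6389.

Step 5 — scale by n: T² = 6 · 4.6389 = 27.8333.

T² ≈ 27.8333


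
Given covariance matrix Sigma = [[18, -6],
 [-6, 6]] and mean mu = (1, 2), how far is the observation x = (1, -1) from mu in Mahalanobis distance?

Step 1 — centre the observation: (x - mu) = (0, -3).

Step 2 — invert Sigma. det(Sigma) = 18·6 - (-6)² = 72.
  Sigma^{-1} = (1/det) · [[d, -b], [-b, a]] = [[0.0833, 0.0833],
 [0.0833, 0.25]].

Step 3 — form the quadratic (x - mu)^T · Sigma^{-1} · (x - mu):
  Sigma^{-1} · (x - mu) = (-0.25, -0.75).
  (x - mu)^T · [Sigma^{-1} · (x - mu)] = (0)·(-0.25) + (-3)·(-0.75) = 2.25.

Step 4 — take square root: d = √(2.25) ≈ 1.5.

d(x, mu) = √(2.25) ≈ 1.5


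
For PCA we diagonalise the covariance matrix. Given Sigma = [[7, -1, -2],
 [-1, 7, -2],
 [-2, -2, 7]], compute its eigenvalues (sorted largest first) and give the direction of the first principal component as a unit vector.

Step 1 — characteristic polynomial p(λ) = det(λI - Sigma) = λ³ - tr·λ² + c_1·λ - det, where tr = trace, c_1 = sum of the principal 2×2 minors, det = det(Sigma):
  tr = 7 + 7 + 7 = 21,
  c_1 = (7·7 - (-1)²) + (7·7 - (-2)²) + (7·7 - (-2)²) = 48 + 45 + 45 = 138,
  det = 7·(7·7 - (-2)²) - (-1)·((-1)·7 - (-2)·(-2)) + (-2)·((-1)·(-2) - 7·(-2)) = 7·(45) - (-1)·(-11) + (-2)·(16) = 272.
  So p(λ) = λ³ - 21λ² + 138λ - 272.
Step 2 — look for an integer root (rational root theorem: any rational root is an integer divisor of 272). Testing λ = 8:
  p(8) = 512 - 1344 + 1104 - 272 = 0  ✓
  Dividing out (λ - 8): p(λ) = (λ - 8)(λ² - 13λ + 34).
Step 3 — remaining eigenvalues from the quadratic λ² - 13λ + 34 = 0:
  Δ = 13² - 4·34 = 169 - 136 = 33,  λ = (13 ± √33)/2 = (13 ± 5.7446)/2 ≈ 9.3723 or 3.6277.
  Sorted: λ_1 = 9.3723,  λ_2 = 8,  λ_3 = 3.6277  (check: sum = 21 = tr ✓).

Step 4 — unit eigenvector for λ_1 ≈ 9.3723: v spans the null space of (Sigma - λ_1 I), whose rows are
  r_1 = (-2.3723, -1, -2),  r_2 = (-1, -2.3723, -2),  r_3 = (-2, -2, -2.3723).
  v is orthogonal to every row, so take v ∝ r_1 × r_2 = ((-1)·(-2) - (-2)·(-2.3723), (-2)·(-1) - (-2.3723)·(-2), (-2.3723)·(-2.3723) - (-1)·(-1)) ≈ (-2.7446, -2.7446, 4.6277).
  Rescale (multiply by -1 so the first nonzero entry is positive): u = (2.7446, 2.7446, -4.6277).
  ||u|| = √((2.7446)² + (2.7446)² + (-4.6277)²) = √(36.481) ≈ 6.04,  v_1 = u/||u|| ≈ (0.4544, 0.4544, -0.7662) (||v_1|| = 1).

λ_1 = 9.3723,  λ_2 = 8,  λ_3 = 3.6277;  v_1 ≈ (0.4544, 0.4544, -0.7662)


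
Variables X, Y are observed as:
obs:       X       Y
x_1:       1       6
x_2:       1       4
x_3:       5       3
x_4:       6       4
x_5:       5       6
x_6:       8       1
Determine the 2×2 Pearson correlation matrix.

Step 1 — column means:
  mean(X) = (1 + 1 + 5 + 6 + 5 + 8) / 6 = 26/6 = 4.3333
  mean(Y) = (6 + 4 + 3 + 4 + 6 + 1) / 6 = 24/6 = 4

Step 2 — sample variances and covariances s[i,j] = (1/(n-1)) · Σ_k (x_{k,i} - mean_i) · (x_{k,j} - mean_j), with n-1 = 5:
  s[X,X] = ((-3.3333)·(-3.3333) + (-3.3333)·(-3.3333) + (0.6667)·(0.6667) + (1.6667)·(1.6667) + (0.6667)·(0.6667) + (3.6667)·(3.6667)) / 5 = 39.3333/5 = 7.8667
  s[X,Y] = ((-3.3333)·(2) + (-3.3333)·(0) + (0.6667)·(-1) + (1.6667)·(0) + (0.6667)·(2) + (3.6667)·(-3)) / 5 = -17/5 = -3.4
  s[Y,Y] = ((2)·(2) + (0)·(0) + (-1)·(-1) + (0)·(0) + (2)·(2) + (-3)·(-3)) / 5 = 18/5 = 3.6
  Sample standard deviations s_i = √(s[i,i]):
  s(X) = √(7.8667) = 2.8048
  s(Y) = √(3.6) = 1.8974

Step 3 — r_{ij} = s_{ij} / (s_i · s_j):
  r[X,X] = 1 (diagonal).
  r[X,Y] = -3.4 / (2.8048 · 1.8974) = -3.4 / 5.3217 = -0.6389
  r[Y,Y] = 1 (diagonal).

R is symmetric with unit diagonal. Assembling:

R = [[1, -0.6389],
 [-0.6389, 1]]


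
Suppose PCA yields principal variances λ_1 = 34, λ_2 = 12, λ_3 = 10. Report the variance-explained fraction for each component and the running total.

Step 1 — total variance = trace(Sigma) = Σ λ_i = 34 + 12 + 10 = 56.

Step 2 — fraction explained by component i = λ_i / Σ λ:
  PC1: 34/56 = 0.6071
  PC2: 12/56 = 0.2143
  PC3: 10/56 = 0.1786

Step 3 — cumulative fraction after k components = (λ_1 + ... + λ_k) / Σ λ:
  k = 1: 34/56 = 0.6071
  k = 2: (34 + 12)/56 = 46/56 = 0.8214
  k = 3: (34 + 12 + 10)/56 = 56/56 = 1

Summary (fraction, with percent):

explained: PC1 0.6071 (60.71%), PC2 0.2143 (21.43%), PC3 0.1786 (17.86%);  cumulative: 0.6071, 0.8214, 1


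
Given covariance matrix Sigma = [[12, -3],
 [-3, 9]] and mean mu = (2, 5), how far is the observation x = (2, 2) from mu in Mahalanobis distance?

Step 1 — centre the observation: (x - mu) = (0, -3).

Step 2 — invert Sigma. det(Sigma) = 12·9 - (-3)² = 99.
  Sigma^{-1} = (1/det) · [[d, -b], [-b, a]] = [[0.0909, 0.0303],
 [0.0303, 0.1212]].

Step 3 — form the quadratic (x - mu)^T · Sigma^{-1} · (x - mu):
  Sigma^{-1} · (x - mu) = (-0.0909, -0.3636).
  (x - mu)^T · [Sigma^{-1} · (x - mu)] = (0)·(-0.0909) + (-3)·(-0.3636) = 1.0909.

Step 4 — take square root: d = √(1.0909) ≈ 1.0445.

d(x, mu) = √(1.0909) ≈ 1.0445


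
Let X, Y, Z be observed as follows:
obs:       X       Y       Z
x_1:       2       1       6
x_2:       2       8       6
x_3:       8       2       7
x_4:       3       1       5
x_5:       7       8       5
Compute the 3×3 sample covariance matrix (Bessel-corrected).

Step 1 — column means:
  mean(X) = (2 + 2 + 8 + 3 + 7) / 5 = 22/5 = 4.4
  mean(Y) = (1 + 8 + 2 + 1 + 8) / 5 = 20/5 = 4
  mean(Z) = (6 + 6 + 7 + 5 + 5) / 5 = 29/5 = 5.8

Step 2 — sample covariance S[i,j] = (1/(n-1)) · Σ_k (x_{k,i} - mean_i) · (x_{k,j} - mean_j), with n-1 = 4.
  S[X,X] = ((-2.4)·(-2.4) + (-2.4)·(-2.4) + (3.6)·(3.6) + (-1.4)·(-1.4) + (2.6)·(2.6)) / 4 = 33.2/4 = 8.3
  S[X,Y] = ((-2.4)·(-3) + (-2.4)·(4) + (3.6)·(-2) + (-1.4)·(-3) + (2.6)·(4)) / 4 = 5/4 = 1.25
  S[X,Z] = ((-2.4)·(0.2) + (-2.4)·(0.2) + (3.6)·(1.2) + (-1.4)·(-0.8) + (2.6)·(-0.8)) / 4 = 2.4/4 = 0.6
  S[Y,Y] = ((-3)·(-3) + (4)·(4) + (-2)·(-2) + (-3)·(-3) + (4)·(4)) / 4 = 54/4 = 13.5
  S[Y,Z] = ((-3)·(0.2) + (4)·(0.2) + (-2)·(1.2) + (-3)·(-0.8) + (4)·(-0.8)) / 4 = -3/4 = -0.75
  S[Z,Z] = ((0.2)·(0.2) + (0.2)·(0.2) + (1.2)·(1.2) + (-0.8)·(-0.8) + (-0.8)·(-0.8)) / 4 = 2.8/4 = 0.7

S is symmetric (S[j,i] = S[i,j]). Assembling:

S = [[8.3, 1.25, 0.6],
 [1.25, 13.5, -0.75],
 [0.6, -0.75, 0.7]]


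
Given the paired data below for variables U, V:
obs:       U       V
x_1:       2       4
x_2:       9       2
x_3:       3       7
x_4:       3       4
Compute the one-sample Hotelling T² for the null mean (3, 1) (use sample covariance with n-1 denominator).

Step 1 — sample mean vector:
  mean(U) = (2 + 9 + 3 + 3) / 4 = 17/4 = 4.25
  mean(V) = (4 + 2 + 7 + 4) / 4 = 17/4 = 4.25
  x̄ = (4.25, 4.25),  deviation x̄ - mu_0 = (4.25, 4.25) - (3, 1) = (1.25, 3.25).

Step 2 — sample covariance matrix, S[i,j] = (1/(n-1)) · Σ_k (x_{k,i} - mean_i) · (x_{k,j} - mean_j), divisor n-1 = 3:
  S[U,U] = ((-2.25)·(-2.25) + (4.75)·(4.75) + (-1.25)·(-1.25) + (-1.25)·(-1.25)) / 3 = 30.75/3 = 10.25
  S[U,V] = ((-2.25)·(-0.25) + (4.75)·(-2.25) + (-1.25)·(2.75) + (-1.25)·(-0.25)) / 3 = -13.25/3 = -4.4167
  S[V,V] = ((-0.25)·(-0.25) + (-2.25)·(-2.25) + (2.75)·(2.75) + (-0.25)·(-0.25)) / 3 = 12.75/3 = 4.25
  S = [[10.25, -4.4167],
 [-4.4167, 4.25]].

Step 3 — invert S. det(S) = 10.25·4.25 - (-4.4167)² = 24.0556.
  S^{-1} = (1/det) · [[d, -b], [-b, a]] = [[0.1767, 0.1836],
 [0.1836, 0.4261]].

Step 4 — quadratic form (x̄ - mu_0)^T · S^{-1} · (x̄ - mu_0):
  S^{-1} · (x̄ - mu_0) = (0.8176, 1.6143),
  (x̄ - mu_0)^T · [...] = (1.25)·(0.8176) + (3.25)·(1.6143) = 6.2685.

Step 5 — scale by n: T² = 4 · 6.2685 = 25.0739.

T² ≈ 25.0739


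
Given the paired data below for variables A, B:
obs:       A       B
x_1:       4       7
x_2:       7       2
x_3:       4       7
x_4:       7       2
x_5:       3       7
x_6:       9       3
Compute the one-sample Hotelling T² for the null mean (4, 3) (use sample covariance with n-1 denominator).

Step 1 — sample mean vector:
  mean(A) = (4 + 7 + 4 + 7 + 3 + 9) / 6 = 34/6 = 5.6667
  mean(B) = (7 + 2 + 7 + 2 + 7 + 3) / 6 = 28/6 = 4.6667
  x̄ = (5.6667, 4.6667),  deviation x̄ - mu_0 = (5.6667, 4.6667) - (4, 3) = (1.6667, 1.6667).

Step 2 — sample covariance matrix, S[i,j] = (1/(n-1)) · Σ_k (x_{k,i} - mean_i) · (x_{k,j} - mean_j), divisor n-1 = 5:
  S[A,A] = ((-1.6667)·(-1.6667) + (1.3333)·(1.3333) + (-1.6667)·(-1.6667) + (1.3333)·(1.3333) + (-2.6667)·(-2.6667) + (3.3333)·(3.3333)) / 5 = 27.3333/5 = 5.4667
  S[A,B] = ((-1.6667)·(2.3333) + (1.3333)·(-2.6667) + (-1.6667)·(2.3333) + (1.3333)·(-2.6667) + (-2.6667)·(2.3333) + (3.3333)·(-1.6667)) / 5 = -26.6667/5 = -5.3333
  S[B,B] = ((2.3333)·(2.3333) + (-2.6667)·(-2.6667) + (2.3333)·(2.3333) + (-2.6667)·(-2.6667) + (2.3333)·(2.3333) + (-1.6667)·(-1.6667)) / 5 = 33.3333/5 = 6.6667
  S = [[5.4667, -5.3333],
 [-5.3333, 6.6667]].

Step 3 — invert S. det(S) = 5.4667·6.6667 - (-5.3333)² = 8.
  S^{-1} = (1/det) · [[d, -b], [-b, a]] = [[0.8333, 0.6667],
 [0.6667, 0.6833]].

Step 4 — quadratic form (x̄ - mu_0)^T · S^{-1} · (x̄ - mu_0):
  S^{-1} · (x̄ - mu_0) = (2.5, 2.25),
  (x̄ - mu_0)^T · [...] = (1.6667)·(2.5) + (1.6667)·(2.25) = 7.9167.

Step 5 — scale by n: T² = 6 · 7.9167 = 47.5.

T² ≈ 47.5


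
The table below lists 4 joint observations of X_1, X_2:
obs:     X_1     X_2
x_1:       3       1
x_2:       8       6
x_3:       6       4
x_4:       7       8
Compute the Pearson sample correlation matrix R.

Step 1 — column means:
  mean(X_1) = (3 + 8 + 6 + 7) / 4 = 24/4 = 6
  mean(X_2) = (1 + 6 + 4 + 8) / 4 = 19/4 = 4.75

Step 2 — sample variances and covariances s[i,j] = (1/(n-1)) · Σ_k (x_{k,i} - mean_i) · (x_{k,j} - mean_j), with n-1 = 3:
  s[X_1,X_1] = ((-3)·(-3) + (2)·(2) + (0)·(0) + (1)·(1)) / 3 = 14/3 = 4.6667
  s[X_1,X_2] = ((-3)·(-3.75) + (2)·(1.25) + (0)·(-0.75) + (1)·(3.25)) / 3 = 17/3 = 5.6667
  s[X_2,X_2] = ((-3.75)·(-3.75) + (1.25)·(1.25) + (-0.75)·(-0.75) + (3.25)·(3.25)) / 3 = 26.75/3 = 8.9167
  Sample standard deviations s_i = √(s[i,i]):
  s(X_1) = √(4.6667) = 2.1602
  s(X_2) = √(8.9167) = 2.9861

Step 3 — r_{ij} = s_{ij} / (s_i · s_j):
  r[X_1,X_1] = 1 (diagonal).
  r[X_1,X_2] = 5.6667 / (2.1602 · 2.9861) = 5.6667 / 6.4507 = 0.8785
  r[X_2,X_2] = 1 (diagonal).

R is symmetric with unit diagonal. Assembling:

R = [[1, 0.8785],
 [0.8785, 1]]


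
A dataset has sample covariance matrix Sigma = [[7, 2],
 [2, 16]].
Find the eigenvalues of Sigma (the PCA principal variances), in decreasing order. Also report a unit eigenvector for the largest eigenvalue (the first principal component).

Step 1 — characteristic polynomial of 2×2 Sigma:
  det(Sigma - λI) = λ² - trace · λ + det = 0.
  trace = 7 + 16 = 23, det = 7·16 - (2)² = 108.
Step 2 — discriminant:
  Δ = trace² - 4·det = 529 - 432 = 97.
Step 3 — eigenvalues:
  λ = (trace ± √Δ)/2 = (23 ± 9.8489)/2,
  λ_1 = 16.4244,  λ_2 = 6.5756.

Step 4 — unit eigenvector for λ_1: solve (Sigma - λ_1 I)v = 0. First row:
  (7 - 16.4244)·v_x + (2)·v_y = 0, i.e. (-9.4244)·v_x + (2)·v_y = 0,
  so v ∝ (b, λ_1 - a) = (2, 9.4244) = u.
  ||u|| = √((2)² + (9.4244)²) = √(92.8199) ≈ 9.6343,
  v_1 = u/||u|| ≈ (0.2076, 0.9782) (||v_1|| = 1).

λ_1 = 16.4244,  λ_2 = 6.5756;  v_1 ≈ (0.2076, 0.9782)


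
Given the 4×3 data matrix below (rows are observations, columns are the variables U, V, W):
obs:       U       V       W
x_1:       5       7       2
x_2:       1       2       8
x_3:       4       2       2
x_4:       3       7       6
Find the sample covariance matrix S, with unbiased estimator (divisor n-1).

Step 1 — column means:
  mean(U) = (5 + 1 + 4 + 3) / 4 = 13/4 = 3.25
  mean(V) = (7 + 2 + 2 + 7) / 4 = 18/4 = 4.5
  mean(W) = (2 + 8 + 2 + 6) / 4 = 18/4 = 4.5

Step 2 — sample covariance S[i,j] = (1/(n-1)) · Σ_k (x_{k,i} - mean_i) · (x_{k,j} - mean_j), with n-1 = 3.
  S[U,U] = ((1.75)·(1.75) + (-2.25)·(-2.25) + (0.75)·(0.75) + (-0.25)·(-0.25)) / 3 = 8.75/3 = 2.9167
  S[U,V] = ((1.75)·(2.5) + (-2.25)·(-2.5) + (0.75)·(-2.5) + (-0.25)·(2.5)) / 3 = 7.5/3 = 2.5
  S[U,W] = ((1.75)·(-2.5) + (-2.25)·(3.5) + (0.75)·(-2.5) + (-0.25)·(1.5)) / 3 = -14.5/3 = -4.8333
  S[V,V] = ((2.5)·(2.5) + (-2.5)·(-2.5) + (-2.5)·(-2.5) + (2.5)·(2.5)) / 3 = 25/3 = 8.3333
  S[V,W] = ((2.5)·(-2.5) + (-2.5)·(3.5) + (-2.5)·(-2.5) + (2.5)·(1.5)) / 3 = -5/3 = -1.6667
  S[W,W] = ((-2.5)·(-2.5) + (3.5)·(3.5) + (-2.5)·(-2.5) + (1.5)·(1.5)) / 3 = 27/3 = 9

S is symmetric (S[j,i] = S[i,j]). Assembling:

S = [[2.9167, 2.5, -4.8333],
 [2.5, 8.3333, -1.6667],
 [-4.8333, -1.6667, 9]]


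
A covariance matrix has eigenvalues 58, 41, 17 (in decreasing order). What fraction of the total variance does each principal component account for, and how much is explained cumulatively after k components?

Step 1 — total variance = trace(Sigma) = Σ λ_i = 58 + 41 + 17 = 116.

Step 2 — fraction explained by component i = λ_i / Σ λ:
  PC1: 58/116 = 0.5
  PC2: 41/116 = 0.3534
  PC3: 17/116 = 0.1466

Step 3 — cumulative fraction after k components = (λ_1 + ... + λ_k) / Σ λ:
  k = 1: 58/116 = 0.5
  k = 2: (58 + 41)/116 = 99/116 = 0.8534
  k = 3: (58 + 41 + 17)/116 = 116/116 = 1

Summary (fraction, with percent):

explained: PC1 0.5 (50%), PC2 0.3534 (35.34%), PC3 0.1466 (14.66%);  cumulative: 0.5, 0.8534, 1


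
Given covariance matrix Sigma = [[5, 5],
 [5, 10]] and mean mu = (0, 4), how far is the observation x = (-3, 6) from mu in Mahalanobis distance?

Step 1 — centre the observation: (x - mu) = (-3, 2).

Step 2 — invert Sigma. det(Sigma) = 5·10 - (5)² = 25.
  Sigma^{-1} = (1/det) · [[d, -b], [-b, a]] = [[0.4, -0.2],
 [-0.2, 0.2]].

Step 3 — form the quadratic (x - mu)^T · Sigma^{-1} · (x - mu):
  Sigma^{-1} · (x - mu) = (-1.6, 1).
  (x - mu)^T · [Sigma^{-1} · (x - mu)] = (-3)·(-1.6) + (2)·(1) = 6.8.

Step 4 — take square root: d = √(6.8) ≈ 2.6077.

d(x, mu) = √(6.8) ≈ 2.6077


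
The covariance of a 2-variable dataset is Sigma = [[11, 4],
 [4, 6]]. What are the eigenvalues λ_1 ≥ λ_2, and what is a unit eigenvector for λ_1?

Step 1 — characteristic polynomial of 2×2 Sigma:
  det(Sigma - λI) = λ² - trace · λ + det = 0.
  trace = 11 + 6 = 17, det = 11·6 - (4)² = 50.
Step 2 — discriminant:
  Δ = trace² - 4·det = 289 - 200 = 89.
Step 3 — eigenvalues:
  λ = (trace ± √Δ)/2 = (17 ± 9.434)/2,
  λ_1 = 13.217,  λ_2 = 3.783.

Step 4 — unit eigenvector for λ_1: solve (Sigma - λ_1 I)v = 0. First row:
  (11 - 13.217)·v_x + (4)·v_y = 0, i.e. (-2.217)·v_x + (4)·v_y = 0,
  so v ∝ (b, λ_1 - a) = (4, 2.217) = u.
  ||u|| = √((4)² + (2.217)²) = √(20.915) ≈ 4.5733,
  v_1 = u/||u|| ≈ (0.8746, 0.4848) (||v_1|| = 1).

λ_1 = 13.217,  λ_2 = 3.783;  v_1 ≈ (0.8746, 0.4848)


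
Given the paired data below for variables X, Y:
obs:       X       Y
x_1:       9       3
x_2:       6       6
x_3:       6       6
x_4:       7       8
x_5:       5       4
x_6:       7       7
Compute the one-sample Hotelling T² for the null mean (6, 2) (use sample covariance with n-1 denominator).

Step 1 — sample mean vector:
  mean(X) = (9 + 6 + 6 + 7 + 5 + 7) / 6 = 40/6 = 6.6667
  mean(Y) = (3 + 6 + 6 + 8 + 4 + 7) / 6 = 34/6 = 5.6667
  x̄ = (6.6667, 5.6667),  deviation x̄ - mu_0 = (6.6667, 5.6667) - (6, 2) = (0.6667, 3.6667).

Step 2 — sample covariance matrix, S[i,j] = (1/(n-1)) · Σ_k (x_{k,i} - mean_i) · (x_{k,j} - mean_j), divisor n-1 = 5:
  S[X,X] = ((2.3333)·(2.3333) + (-0.6667)·(-0.6667) + (-0.6667)·(-0.6667) + (0.3333)·(0.3333) + (-1.6667)·(-1.6667) + (0.3333)·(0.3333)) / 5 = 9.3333/5 = 1.8667
  S[X,Y] = ((2.3333)·(-2.6667) + (-0.6667)·(0.3333) + (-0.6667)·(0.3333) + (0.3333)·(2.3333) + (-1.6667)·(-1.6667) + (0.3333)·(1.3333)) / 5 = -2.6667/5 = -0.5333
  S[Y,Y] = ((-2.6667)·(-2.6667) + (0.3333)·(0.3333) + (0.3333)·(0.3333) + (2.3333)·(2.3333) + (-1.6667)·(-1.6667) + (1.3333)·(1.3333)) / 5 = 17.3333/5 = 3.4667
  S = [[1.8667, -0.5333],
 [-0.5333, 3.4667]].

Step 3 — invert S. det(S) = 1.8667·3.4667 - (-0.5333)² = 6.1867.
  S^{-1} = (1/det) · [[d, -b], [-b, a]] = [[0.5603, 0.0862],
 [0.0862, 0.3017]].

Step 4 — quadratic form (x̄ - mu_0)^T · S^{-1} · (x̄ - mu_0):
  S^{-1} · (x̄ - mu_0) = (0.6897, 1.1638),
  (x̄ - mu_0)^T · [...] = (0.6667)·(0.6897) + (3.6667)·(1.1638) = 4.727.

Step 5 — scale by n: T² = 6 · 4.727 = 28.3621.

T² ≈ 28.3621


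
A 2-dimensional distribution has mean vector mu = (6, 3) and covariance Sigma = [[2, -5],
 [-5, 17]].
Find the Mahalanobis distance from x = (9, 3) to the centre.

Step 1 — centre the observation: (x - mu) = (3, 0).

Step 2 — invert Sigma. det(Sigma) = 2·17 - (-5)² = 9.
  Sigma^{-1} = (1/det) · [[d, -b], [-b, a]] = [[1.8889, 0.5556],
 [0.5556, 0.2222]].

Step 3 — form the quadratic (x - mu)^T · Sigma^{-1} · (x - mu):
  Sigma^{-1} · (x - mu) = (5.6667, 1.6667).
  (x - mu)^T · [Sigma^{-1} · (x - mu)] = (3)·(5.6667) + (0)·(1.6667) = 17.

Step 4 — take square root: d = √(17) ≈ 4.1231.

d(x, mu) = √(17) ≈ 4.1231


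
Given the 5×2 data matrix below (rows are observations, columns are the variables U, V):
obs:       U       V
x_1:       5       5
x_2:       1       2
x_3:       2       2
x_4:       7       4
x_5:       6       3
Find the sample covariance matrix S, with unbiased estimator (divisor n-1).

Step 1 — column means:
  mean(U) = (5 + 1 + 2 + 7 + 6) / 5 = 21/5 = 4.2
  mean(V) = (5 + 2 + 2 + 4 + 3) / 5 = 16/5 = 3.2

Step 2 — sample covariance S[i,j] = (1/(n-1)) · Σ_k (x_{k,i} - mean_i) · (x_{k,j} - mean_j), with n-1 = 4.
  S[U,U] = ((0.8)·(0.8) + (-3.2)·(-3.2) + (-2.2)·(-2.2) + (2.8)·(2.8) + (1.8)·(1.8)) / 4 = 26.8/4 = 6.7
  S[U,V] = ((0.8)·(1.8) + (-3.2)·(-1.2) + (-2.2)·(-1.2) + (2.8)·(0.8) + (1.8)·(-0.2)) / 4 = 9.8/4 = 2.45
  S[V,V] = ((1.8)·(1.8) + (-1.2)·(-1.2) + (-1.2)·(-1.2) + (0.8)·(0.8) + (-0.2)·(-0.2)) / 4 = 6.8/4 = 1.7

S is symmetric (S[j,i] = S[i,j]). Assembling:

S = [[6.7, 2.45],
 [2.45, 1.7]]


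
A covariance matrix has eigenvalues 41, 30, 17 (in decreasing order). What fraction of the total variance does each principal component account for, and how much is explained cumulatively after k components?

Step 1 — total variance = trace(Sigma) = Σ λ_i = 41 + 30 + 17 = 88.

Step 2 — fraction explained by component i = λ_i / Σ λ:
  PC1: 41/88 = 0.4659
  PC2: 30/88 = 0.3409
  PC3: 17/88 = 0.1932

Step 3 — cumulative fraction after k components = (λ_1 + ... + λ_k) / Σ λ:
  k = 1: 41/88 = 0.4659
  k = 2: (41 + 30)/88 = 71/88 = 0.8068
  k = 3: (41 + 30 + 17)/88 = 88/88 = 1

Summary (fraction, with percent):

explained: PC1 0.4659 (46.59%), PC2 0.3409 (34.09%), PC3 0.1932 (19.32%);  cumulative: 0.4659, 0.8068, 1


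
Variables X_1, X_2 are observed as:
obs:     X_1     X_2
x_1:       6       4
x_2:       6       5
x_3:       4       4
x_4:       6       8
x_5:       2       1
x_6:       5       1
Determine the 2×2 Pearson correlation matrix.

Step 1 — column means:
  mean(X_1) = (6 + 6 + 4 + 6 + 2 + 5) / 6 = 29/6 = 4.8333
  mean(X_2) = (4 + 5 + 4 + 8 + 1 + 1) / 6 = 23/6 = 3.8333

Step 2 — sample variances and covariances s[i,j] = (1/(n-1)) · Σ_k (x_{k,i} - mean_i) · (x_{k,j} - mean_j), with n-1 = 5:
  s[X_1,X_1] = ((1.1667)·(1.1667) + (1.1667)·(1.1667) + (-0.8333)·(-0.8333) + (1.1667)·(1.1667) + (-2.8333)·(-2.8333) + (0.1667)·(0.1667)) / 5 = 12.8333/5 = 2.5667
  s[X_1,X_2] = ((1.1667)·(0.1667) + (1.1667)·(1.1667) + (-0.8333)·(0.1667) + (1.1667)·(4.1667) + (-2.8333)·(-2.8333) + (0.1667)·(-2.8333)) / 5 = 13.8333/5 = 2.7667
  s[X_2,X_2] = ((0.1667)·(0.1667) + (1.1667)·(1.1667) + (0.1667)·(0.1667) + (4.1667)·(4.1667) + (-2.8333)·(-2.8333) + (-2.8333)·(-2.8333)) / 5 = 34.8333/5 = 6.9667
  Sample standard deviations s_i = √(s[i,i]):
  s(X_1) = √(2.5667) = 1.6021
  s(X_2) = √(6.9667) = 2.6394

Step 3 — r_{ij} = s_{ij} / (s_i · s_j):
  r[X_1,X_1] = 1 (diagonal).
  r[X_1,X_2] = 2.7667 / (1.6021 · 2.6394) = 2.7667 / 4.2286 = 0.6543
  r[X_2,X_2] = 1 (diagonal).

R is symmetric with unit diagonal. Assembling:

R = [[1, 0.6543],
 [0.6543, 1]]


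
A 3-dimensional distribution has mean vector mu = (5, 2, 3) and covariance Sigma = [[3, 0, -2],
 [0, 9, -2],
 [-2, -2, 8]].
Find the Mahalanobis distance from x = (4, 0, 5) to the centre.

Step 1 — centre the observation: (x - mu) = (-1, -2, 2).

Step 2 — invert Sigma (cofactor / det for 3×3, or solve directly):
  Sigma^{-1} = [[0.4048, 0.0238, 0.1071],
 [0.0238, 0.119, 0.0357],
 [0.1071, 0.0357, 0.1607]].

Step 3 — form the quadratic (x - mu)^T · Sigma^{-1} · (x - mu):
  Sigma^{-1} · (x - mu) = (-0.2381, -0.1905, 0.1429).
  (x - mu)^T · [Sigma^{-1} · (x - mu)] = (-1)·(-0.2381) + (-2)·(-0.1905) + (2)·(0.1429) = 0.9048.

Step 4 — take square root: d = √(0.9048) ≈ 0.9512.

d(x, mu) = √(0.9048) ≈ 0.9512


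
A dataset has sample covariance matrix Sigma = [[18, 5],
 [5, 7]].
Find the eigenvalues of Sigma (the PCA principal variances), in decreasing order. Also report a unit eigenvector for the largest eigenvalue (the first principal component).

Step 1 — characteristic polynomial of 2×2 Sigma:
  det(Sigma - λI) = λ² - trace · λ + det = 0.
  trace = 18 + 7 = 25, det = 18·7 - (5)² = 101.
Step 2 — discriminant:
  Δ = trace² - 4·det = 625 - 404 = 221.
Step 3 — eigenvalues:
  λ = (trace ± √Δ)/2 = (25 ± 14.8661)/2,
  λ_1 = 19.933,  λ_2 = 5.067.

Step 4 — unit eigenvector for λ_1: solve (Sigma - λ_1 I)v = 0. First row:
  (18 - 19.933)·v_x + (5)·v_y = 0, i.e. (-1.933)·v_x + (5)·v_y = 0,
  so v ∝ (b, λ_1 - a) = (5, 1.933) = u.
  ||u|| = √((5)² + (1.933)²) = √(28.7366) ≈ 5.3607,
  v_1 = u/||u|| ≈ (0.9327, 0.3606) (||v_1|| = 1).

λ_1 = 19.933,  λ_2 = 5.067;  v_1 ≈ (0.9327, 0.3606)


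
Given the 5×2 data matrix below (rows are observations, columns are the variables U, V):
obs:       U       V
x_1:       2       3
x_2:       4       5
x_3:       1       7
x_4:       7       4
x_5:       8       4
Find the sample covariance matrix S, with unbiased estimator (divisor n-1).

Step 1 — column means:
  mean(U) = (2 + 4 + 1 + 7 + 8) / 5 = 22/5 = 4.4
  mean(V) = (3 + 5 + 7 + 4 + 4) / 5 = 23/5 = 4.6

Step 2 — sample covariance S[i,j] = (1/(n-1)) · Σ_k (x_{k,i} - mean_i) · (x_{k,j} - mean_j), with n-1 = 4.
  S[U,U] = ((-2.4)·(-2.4) + (-0.4)·(-0.4) + (-3.4)·(-3.4) + (2.6)·(2.6) + (3.6)·(3.6)) / 4 = 37.2/4 = 9.3
  S[U,V] = ((-2.4)·(-1.6) + (-0.4)·(0.4) + (-3.4)·(2.4) + (2.6)·(-0.6) + (3.6)·(-0.6)) / 4 = -8.2/4 = -2.05
  S[V,V] = ((-1.6)·(-1.6) + (0.4)·(0.4) + (2.4)·(2.4) + (-0.6)·(-0.6) + (-0.6)·(-0.6)) / 4 = 9.2/4 = 2.3

S is symmetric (S[j,i] = S[i,j]). Assembling:

S = [[9.3, -2.05],
 [-2.05, 2.3]]


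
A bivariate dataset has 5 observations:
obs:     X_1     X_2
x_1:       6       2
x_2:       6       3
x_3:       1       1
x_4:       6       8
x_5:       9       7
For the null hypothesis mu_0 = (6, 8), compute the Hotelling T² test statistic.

Step 1 — sample mean vector:
  mean(X_1) = (6 + 6 + 1 + 6 + 9) / 5 = 28/5 = 5.6
  mean(X_2) = (2 + 3 + 1 + 8 + 7) / 5 = 21/5 = 4.2
  x̄ = (5.6, 4.2),  deviation x̄ - mu_0 = (5.6, 4.2) - (6, 8) = (-0.4, -3.8).

Step 2 — sample covariance matrix, S[i,j] = (1/(n-1)) · Σ_k (x_{k,i} - mean_i) · (x_{k,j} - mean_j), divisor n-1 = 4:
  S[X_1,X_1] = ((0.4)·(0.4) + (0.4)·(0.4) + (-4.6)·(-4.6) + (0.4)·(0.4) + (3.4)·(3.4)) / 4 = 33.2/4 = 8.3
  S[X_1,X_2] = ((0.4)·(-2.2) + (0.4)·(-1.2) + (-4.6)·(-3.2) + (0.4)·(3.8) + (3.4)·(2.8)) / 4 = 24.4/4 = 6.1
  S[X_2,X_2] = ((-2.2)·(-2.2) + (-1.2)·(-1.2) + (-3.2)·(-3.2) + (3.8)·(3.8) + (2.8)·(2.8)) / 4 = 38.8/4 = 9.7
  S = [[8.3, 6.1],
 [6.1, 9.7]].

Step 3 — invert S. det(S) = 8.3·9.7 - (6.1)² = 43.3.
  S^{-1} = (1/det) · [[d, -b], [-b, a]] = [[0.224, -0.1409],
 [-0.1409, 0.1917]].

Step 4 — quadratic form (x̄ - mu_0)^T · S^{-1} · (x̄ - mu_0):
  S^{-1} · (x̄ - mu_0) = (0.4457, -0.6721),
  (x̄ - mu_0)^T · [...] = (-0.4)·(0.4457) + (-3.8)·(-0.6721) = 2.3755.

Step 5 — scale by n: T² = 5 · 2.3755 = 11.8776.

T² ≈ 11.8776


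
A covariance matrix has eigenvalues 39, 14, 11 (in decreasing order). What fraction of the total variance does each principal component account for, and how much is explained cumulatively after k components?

Step 1 — total variance = trace(Sigma) = Σ λ_i = 39 + 14 + 11 = 64.

Step 2 — fraction explained by component i = λ_i / Σ λ:
  PC1: 39/64 = 0.6094
  PC2: 14/64 = 0.2188
  PC3: 11/64 = 0.1719

Step 3 — cumulative fraction after k components = (λ_1 + ... + λ_k) / Σ λ:
  k = 1: 39/64 = 0.6094
  k = 2: (39 + 14)/64 = 53/64 = 0.8281
  k = 3: (39 + 14 + 11)/64 = 64/64 = 1

Summary (fraction, with percent):

explained: PC1 0.6094 (60.94%), PC2 0.2188 (21.88%), PC3 0.1719 (17.19%);  cumulative: 0.6094, 0.8281, 1


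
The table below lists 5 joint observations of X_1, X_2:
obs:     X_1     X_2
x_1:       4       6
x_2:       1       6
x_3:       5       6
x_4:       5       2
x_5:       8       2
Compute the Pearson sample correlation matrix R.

Step 1 — column means:
  mean(X_1) = (4 + 1 + 5 + 5 + 8) / 5 = 23/5 = 4.6
  mean(X_2) = (6 + 6 + 6 + 2 + 2) / 5 = 22/5 = 4.4

Step 2 — sample variances and covariances s[i,j] = (1/(n-1)) · Σ_k (x_{k,i} - mean_i) · (x_{k,j} - mean_j), with n-1 = 4:
  s[X_1,X_1] = ((-0.6)·(-0.6) + (-3.6)·(-3.6) + (0.4)·(0.4) + (0.4)·(0.4) + (3.4)·(3.4)) / 4 = 25.2/4 = 6.3
  s[X_1,X_2] = ((-0.6)·(1.6) + (-3.6)·(1.6) + (0.4)·(1.6) + (0.4)·(-2.4) + (3.4)·(-2.4)) / 4 = -15.2/4 = -3.8
  s[X_2,X_2] = ((1.6)·(1.6) + (1.6)·(1.6) + (1.6)·(1.6) + (-2.4)·(-2.4) + (-2.4)·(-2.4)) / 4 = 19.2/4 = 4.8
  Sample standard deviations s_i = √(s[i,i]):
  s(X_1) = √(6.3) = 2.51
  s(X_2) = √(4.8) = 2.1909

Step 3 — r_{ij} = s_{ij} / (s_i · s_j):
  r[X_1,X_1] = 1 (diagonal).
  r[X_1,X_2] = -3.8 / (2.51 · 2.1909) = -3.8 / 5.4991 = -0.691
  r[X_2,X_2] = 1 (diagonal).

R is symmetric with unit diagonal. Assembling:

R = [[1, -0.691],
 [-0.691, 1]]


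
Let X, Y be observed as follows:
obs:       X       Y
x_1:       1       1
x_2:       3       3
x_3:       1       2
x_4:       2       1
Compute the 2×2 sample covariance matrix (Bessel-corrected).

Step 1 — column means:
  mean(X) = (1 + 3 + 1 + 2) / 4 = 7/4 = 1.75
  mean(Y) = (1 + 3 + 2 + 1) / 4 = 7/4 = 1.75

Step 2 — sample covariance S[i,j] = (1/(n-1)) · Σ_k (x_{k,i} - mean_i) · (x_{k,j} - mean_j), with n-1 = 3.
  S[X,X] = ((-0.75)·(-0.75) + (1.25)·(1.25) + (-0.75)·(-0.75) + (0.25)·(0.25)) / 3 = 2.75/3 = 0.9167
  S[X,Y] = ((-0.75)·(-0.75) + (1.25)·(1.25) + (-0.75)·(0.25) + (0.25)·(-0.75)) / 3 = 1.75/3 = 0.5833
  S[Y,Y] = ((-0.75)·(-0.75) + (1.25)·(1.25) + (0.25)·(0.25) + (-0.75)·(-0.75)) / 3 = 2.75/3 = 0.9167

S is symmetric (S[j,i] = S[i,j]). Assembling:

S = [[0.9167, 0.5833],
 [0.5833, 0.9167]]


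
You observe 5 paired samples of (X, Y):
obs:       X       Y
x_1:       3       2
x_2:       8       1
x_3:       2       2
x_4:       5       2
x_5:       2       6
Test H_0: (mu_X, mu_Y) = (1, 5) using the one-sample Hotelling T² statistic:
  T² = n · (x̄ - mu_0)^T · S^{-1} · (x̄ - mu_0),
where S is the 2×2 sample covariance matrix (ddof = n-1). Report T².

Step 1 — sample mean vector:
  mean(X) = (3 + 8 + 2 + 5 + 2) / 5 = 20/5 = 4
  mean(Y) = (2 + 1 + 2 + 2 + 6) / 5 = 13/5 = 2.6
  x̄ = (4, 2.6),  deviation x̄ - mu_0 = (4, 2.6) - (1, 5) = (3, -2.4).

Step 2 — sample covariance matrix, S[i,j] = (1/(n-1)) · Σ_k (x_{k,i} - mean_i) · (x_{k,j} - mean_j), divisor n-1 = 4:
  S[X,X] = ((-1)·(-1) + (4)·(4) + (-2)·(-2) + (1)·(1) + (-2)·(-2)) / 4 = 26/4 = 6.5
  S[X,Y] = ((-1)·(-0.6) + (4)·(-1.6) + (-2)·(-0.6) + (1)·(-0.6) + (-2)·(3.4)) / 4 = -12/4 = -3
  S[Y,Y] = ((-0.6)·(-0.6) + (-1.6)·(-1.6) + (-0.6)·(-0.6) + (-0.6)·(-0.6) + (3.4)·(3.4)) / 4 = 15.2/4 = 3.8
  S = [[6.5, -3],
 [-3, 3.8]].

Step 3 — invert S. det(S) = 6.5·3.8 - (-3)² = 15.7.
  S^{-1} = (1/det) · [[d, -b], [-b, a]] = [[0.242, 0.1911],
 [0.1911, 0.414]].

Step 4 — quadratic form (x̄ - mu_0)^T · S^{-1} · (x̄ - mu_0):
  S^{-1} · (x̄ - mu_0) = (0.2675, -0.4204),
  (x̄ - mu_0)^T · [...] = (3)·(0.2675) + (-2.4)·(-0.4204) = 1.8115.

Step 5 — scale by n: T² = 5 · 1.8115 = 9.0573.

T² ≈ 9.0573


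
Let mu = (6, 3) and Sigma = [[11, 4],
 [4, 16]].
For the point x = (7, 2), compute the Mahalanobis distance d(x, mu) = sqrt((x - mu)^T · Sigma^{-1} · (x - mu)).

Step 1 — centre the observation: (x - mu) = (1, -1).

Step 2 — invert Sigma. det(Sigma) = 11·16 - (4)² = 160.
  Sigma^{-1} = (1/det) · [[d, -b], [-b, a]] = [[0.1, -0.025],
 [-0.025, 0.0688]].

Step 3 — form the quadratic (x - mu)^T · Sigma^{-1} · (x - mu):
  Sigma^{-1} · (x - mu) = (0.125, -0.0938).
  (x - mu)^T · [Sigma^{-1} · (x - mu)] = (1)·(0.125) + (-1)·(-0.0938) = 0.2188.

Step 4 — take square root: d = √(0.2188) ≈ 0.4677.

d(x, mu) = √(0.2188) ≈ 0.4677


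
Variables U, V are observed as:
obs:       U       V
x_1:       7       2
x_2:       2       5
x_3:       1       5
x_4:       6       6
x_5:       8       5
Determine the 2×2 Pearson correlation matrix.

Step 1 — column means:
  mean(U) = (7 + 2 + 1 + 6 + 8) / 5 = 24/5 = 4.8
  mean(V) = (2 + 5 + 5 + 6 + 5) / 5 = 23/5 = 4.6

Step 2 — sample variances and covariances s[i,j] = (1/(n-1)) · Σ_k (x_{k,i} - mean_i) · (x_{k,j} - mean_j), with n-1 = 4:
  s[U,U] = ((2.2)·(2.2) + (-2.8)·(-2.8) + (-3.8)·(-3.8) + (1.2)·(1.2) + (3.2)·(3.2)) / 4 = 38.8/4 = 9.7
  s[U,V] = ((2.2)·(-2.6) + (-2.8)·(0.4) + (-3.8)·(0.4) + (1.2)·(1.4) + (3.2)·(0.4)) / 4 = -5.4/4 = -1.35
  s[V,V] = ((-2.6)·(-2.6) + (0.4)·(0.4) + (0.4)·(0.4) + (1.4)·(1.4) + (0.4)·(0.4)) / 4 = 9.2/4 = 2.3
  Sample standard deviations s_i = √(s[i,i]):
  s(U) = √(9.7) = 3.1145
  s(V) = √(2.3) = 1.5166

Step 3 — r_{ij} = s_{ij} / (s_i · s_j):
  r[U,U] = 1 (diagonal).
  r[U,V] = -1.35 / (3.1145 · 1.5166) = -1.35 / 4.7233 = -0.2858
  r[V,V] = 1 (diagonal).

R is symmetric with unit diagonal. Assembling:

R = [[1, -0.2858],
 [-0.2858, 1]]
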